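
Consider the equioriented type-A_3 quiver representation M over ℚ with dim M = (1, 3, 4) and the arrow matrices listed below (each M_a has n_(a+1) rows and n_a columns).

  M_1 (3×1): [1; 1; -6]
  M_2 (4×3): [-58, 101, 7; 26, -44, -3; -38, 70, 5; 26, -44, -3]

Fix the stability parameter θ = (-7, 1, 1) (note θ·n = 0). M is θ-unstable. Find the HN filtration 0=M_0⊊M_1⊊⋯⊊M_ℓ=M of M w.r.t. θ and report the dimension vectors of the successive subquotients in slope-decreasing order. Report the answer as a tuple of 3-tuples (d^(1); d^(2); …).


Via rank(M_{q-1}∘⋯∘M_p): M ≅ I[1,3], I[2,2], I[2,3], I[3,3]^2.
μ_θ-semistable layers: μ^(1)=1; μ^(2)=-7

((0, 3, 4); (1, 0, 0))


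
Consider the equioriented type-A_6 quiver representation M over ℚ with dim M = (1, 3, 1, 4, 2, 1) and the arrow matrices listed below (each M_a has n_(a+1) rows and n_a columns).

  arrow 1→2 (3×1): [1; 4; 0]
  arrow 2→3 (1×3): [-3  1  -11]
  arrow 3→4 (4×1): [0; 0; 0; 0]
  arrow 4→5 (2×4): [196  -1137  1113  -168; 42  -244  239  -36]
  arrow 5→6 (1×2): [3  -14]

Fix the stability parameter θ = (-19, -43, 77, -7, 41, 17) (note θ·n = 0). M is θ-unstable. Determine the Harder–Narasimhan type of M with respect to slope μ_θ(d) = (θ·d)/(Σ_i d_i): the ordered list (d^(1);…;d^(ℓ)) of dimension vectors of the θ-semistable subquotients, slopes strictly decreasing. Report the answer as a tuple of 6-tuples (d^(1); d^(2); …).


Via rank(M_{q-1}∘⋯∘M_p): M ≅ I[1,3], I[2,2]^2, I[4,4]^2, I[4,5], I[4,6].
μ_θ-semistable layers: μ^(1)=77; μ^(2)=41; μ^(3)=29; μ^(4)=-7; μ^(5)=-31; μ^(6)=-43

((0, 0, 1, 0, 0, 0); (0, 0, 0, 0, 1, 0); (0, 0, 0, 0, 1, 1); (0, 0, 0, 4, 0, 0); (1, 1, 0, 0, 0, 0); (0, 2, 0, 0, 0, 0))


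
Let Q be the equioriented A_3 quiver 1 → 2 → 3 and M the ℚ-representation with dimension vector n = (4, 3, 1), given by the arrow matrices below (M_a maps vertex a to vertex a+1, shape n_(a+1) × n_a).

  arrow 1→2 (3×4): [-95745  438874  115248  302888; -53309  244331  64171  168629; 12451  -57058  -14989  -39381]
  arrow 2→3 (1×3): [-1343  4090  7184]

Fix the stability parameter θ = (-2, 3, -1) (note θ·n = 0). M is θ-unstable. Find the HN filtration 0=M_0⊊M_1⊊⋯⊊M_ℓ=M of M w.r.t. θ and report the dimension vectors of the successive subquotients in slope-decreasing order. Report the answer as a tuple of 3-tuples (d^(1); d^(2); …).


Interval decomposition of M: I[1,1], I[1,2]^2, I[1,3].
HN type (ℓ=3): μ^(1)=3; μ^(2)=1; μ^(3)=-2

((0, 2, 0); (0, 1, 1); (4, 0, 0))


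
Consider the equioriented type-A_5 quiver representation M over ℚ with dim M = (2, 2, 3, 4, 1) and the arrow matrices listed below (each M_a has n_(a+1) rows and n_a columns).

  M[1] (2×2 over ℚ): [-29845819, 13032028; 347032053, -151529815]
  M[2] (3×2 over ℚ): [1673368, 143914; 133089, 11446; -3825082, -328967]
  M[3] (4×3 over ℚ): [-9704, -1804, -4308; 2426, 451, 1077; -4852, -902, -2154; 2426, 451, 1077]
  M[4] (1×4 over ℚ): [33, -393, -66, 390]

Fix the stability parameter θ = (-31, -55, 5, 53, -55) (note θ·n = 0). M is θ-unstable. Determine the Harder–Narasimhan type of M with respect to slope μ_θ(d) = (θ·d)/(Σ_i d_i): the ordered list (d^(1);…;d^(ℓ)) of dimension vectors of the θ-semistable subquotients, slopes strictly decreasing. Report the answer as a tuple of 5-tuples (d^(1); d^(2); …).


Interval decomposition of M: I[1,3], I[1,5], I[3,3], I[4,4]^3.
HN type (ℓ=4): μ^(1)=53; μ^(2)=5; μ^(3)=1; μ^(4)=-43

((0, 0, 0, 3, 0); (0, 0, 2, 0, 0); (0, 0, 1, 1, 1); (2, 2, 0, 0, 0))


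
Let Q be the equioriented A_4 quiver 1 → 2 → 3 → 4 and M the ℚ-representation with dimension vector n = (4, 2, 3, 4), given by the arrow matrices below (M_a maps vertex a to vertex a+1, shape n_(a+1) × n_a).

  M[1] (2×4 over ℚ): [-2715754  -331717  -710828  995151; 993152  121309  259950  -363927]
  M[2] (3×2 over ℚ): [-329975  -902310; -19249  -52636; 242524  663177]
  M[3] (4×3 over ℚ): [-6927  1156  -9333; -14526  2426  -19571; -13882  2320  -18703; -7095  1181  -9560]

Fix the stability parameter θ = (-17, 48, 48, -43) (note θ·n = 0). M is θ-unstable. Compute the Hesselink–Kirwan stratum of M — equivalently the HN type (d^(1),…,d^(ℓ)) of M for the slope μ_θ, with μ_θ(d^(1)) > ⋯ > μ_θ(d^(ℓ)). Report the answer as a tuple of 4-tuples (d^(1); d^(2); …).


Via rank(M_{q-1}∘⋯∘M_p): M ≅ I[1,1]^2, I[1,4]^2, I[3,4], I[4,4].
μ_θ-semistable layers: μ^(1)=53/3; μ^(2)=5/2; μ^(3)=-17; μ^(4)=-43

((0, 2, 2, 2); (0, 0, 1, 1); (4, 0, 0, 0); (0, 0, 0, 1))


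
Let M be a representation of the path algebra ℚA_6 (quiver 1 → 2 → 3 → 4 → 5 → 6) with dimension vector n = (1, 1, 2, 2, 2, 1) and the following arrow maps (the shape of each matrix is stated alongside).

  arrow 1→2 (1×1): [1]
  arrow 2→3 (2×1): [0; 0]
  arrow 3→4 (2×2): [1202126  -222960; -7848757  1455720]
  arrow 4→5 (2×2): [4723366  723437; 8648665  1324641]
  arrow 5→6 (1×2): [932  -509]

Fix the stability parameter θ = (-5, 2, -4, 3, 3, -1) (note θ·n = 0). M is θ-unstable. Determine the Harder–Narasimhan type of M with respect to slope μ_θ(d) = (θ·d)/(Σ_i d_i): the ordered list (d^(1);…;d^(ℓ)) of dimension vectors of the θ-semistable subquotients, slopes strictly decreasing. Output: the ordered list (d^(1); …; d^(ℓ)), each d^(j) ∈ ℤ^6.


Via rank(M_{q-1}∘⋯∘M_p): M ≅ I[1,2], I[3,3], I[3,6], I[4,5].
μ_θ-semistable layers: μ^(1)=3; μ^(2)=2; μ^(3)=5/3; μ^(4)=-4; μ^(5)=-5

((0, 0, 0, 1, 1, 0); (0, 1, 0, 0, 0, 0); (0, 0, 0, 1, 1, 1); (0, 0, 2, 0, 0, 0); (1, 0, 0, 0, 0, 0))


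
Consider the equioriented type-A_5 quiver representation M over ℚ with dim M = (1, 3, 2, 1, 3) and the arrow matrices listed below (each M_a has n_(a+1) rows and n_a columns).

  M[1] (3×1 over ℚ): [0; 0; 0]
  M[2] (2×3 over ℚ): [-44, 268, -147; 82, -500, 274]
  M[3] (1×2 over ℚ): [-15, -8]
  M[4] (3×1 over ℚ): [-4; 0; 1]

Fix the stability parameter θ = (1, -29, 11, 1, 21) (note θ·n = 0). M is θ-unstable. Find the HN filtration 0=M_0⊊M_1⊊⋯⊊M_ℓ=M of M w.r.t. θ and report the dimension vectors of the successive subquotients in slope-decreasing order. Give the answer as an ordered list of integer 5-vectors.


Interval decomposition of M: I[1,1], I[2,2], I[2,3], I[2,5], I[5,5]^2.
HN type (ℓ=5): μ^(1)=21; μ^(2)=11; μ^(3)=6; μ^(4)=1; μ^(5)=-29

((0, 0, 0, 0, 3); (0, 0, 1, 0, 0); (0, 0, 1, 1, 0); (1, 0, 0, 0, 0); (0, 3, 0, 0, 0))


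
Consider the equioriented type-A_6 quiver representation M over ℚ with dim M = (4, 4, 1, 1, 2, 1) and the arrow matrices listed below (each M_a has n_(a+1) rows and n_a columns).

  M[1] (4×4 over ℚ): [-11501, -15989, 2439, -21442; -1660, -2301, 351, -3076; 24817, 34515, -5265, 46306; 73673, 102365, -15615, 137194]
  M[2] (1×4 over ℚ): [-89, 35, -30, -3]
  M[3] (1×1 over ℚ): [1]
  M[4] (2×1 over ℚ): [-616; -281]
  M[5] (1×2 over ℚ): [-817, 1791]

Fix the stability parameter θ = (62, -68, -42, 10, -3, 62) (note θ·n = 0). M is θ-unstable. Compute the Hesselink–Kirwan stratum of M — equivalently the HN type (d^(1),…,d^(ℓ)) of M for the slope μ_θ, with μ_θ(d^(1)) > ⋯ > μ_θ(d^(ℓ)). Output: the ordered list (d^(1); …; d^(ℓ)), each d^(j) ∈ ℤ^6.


Interval decomposition of M: I[1,1]^2, I[1,2], I[1,6], I[2,2]^2, I[5,5].
HN type (ℓ=5): μ^(1)=62; μ^(2)=7/2; μ^(3)=-3; μ^(4)=-16; μ^(5)=-68

((2, 0, 0, 0, 0, 1); (0, 0, 0, 1, 1, 0); (1, 1, 0, 0, 1, 0); (1, 1, 1, 0, 0, 0); (0, 2, 0, 0, 0, 0))


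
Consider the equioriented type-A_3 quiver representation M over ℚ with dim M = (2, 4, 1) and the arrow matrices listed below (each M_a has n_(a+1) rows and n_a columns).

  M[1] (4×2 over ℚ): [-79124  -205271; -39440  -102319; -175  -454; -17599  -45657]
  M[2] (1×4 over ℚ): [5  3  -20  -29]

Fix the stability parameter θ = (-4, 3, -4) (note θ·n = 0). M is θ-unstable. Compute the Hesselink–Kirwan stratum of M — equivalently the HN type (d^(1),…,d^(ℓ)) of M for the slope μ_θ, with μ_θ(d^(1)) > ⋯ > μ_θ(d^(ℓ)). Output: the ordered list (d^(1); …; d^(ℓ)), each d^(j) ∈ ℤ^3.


Via rank(M_{q-1}∘⋯∘M_p): M ≅ I[1,2], I[1,3], I[2,2]^2.
μ_θ-semistable layers: μ^(1)=3; μ^(2)=-1/2; μ^(3)=-4

((0, 3, 0); (0, 1, 1); (2, 0, 0))


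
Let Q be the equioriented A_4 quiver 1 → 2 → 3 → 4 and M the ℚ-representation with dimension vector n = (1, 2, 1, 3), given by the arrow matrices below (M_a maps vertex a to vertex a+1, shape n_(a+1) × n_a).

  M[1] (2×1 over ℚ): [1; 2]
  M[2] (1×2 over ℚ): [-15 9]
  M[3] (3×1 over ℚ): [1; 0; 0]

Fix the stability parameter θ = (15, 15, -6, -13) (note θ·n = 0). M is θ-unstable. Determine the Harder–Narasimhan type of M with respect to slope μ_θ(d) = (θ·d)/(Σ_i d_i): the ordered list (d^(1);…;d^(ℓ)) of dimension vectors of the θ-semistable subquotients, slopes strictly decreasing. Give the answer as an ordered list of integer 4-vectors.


Via rank(M_{q-1}∘⋯∘M_p): M ≅ I[1,4], I[2,2], I[4,4]^2.
μ_θ-semistable layers: μ^(1)=15; μ^(2)=11/4; μ^(3)=-13

((0, 1, 0, 0); (1, 1, 1, 1); (0, 0, 0, 2))


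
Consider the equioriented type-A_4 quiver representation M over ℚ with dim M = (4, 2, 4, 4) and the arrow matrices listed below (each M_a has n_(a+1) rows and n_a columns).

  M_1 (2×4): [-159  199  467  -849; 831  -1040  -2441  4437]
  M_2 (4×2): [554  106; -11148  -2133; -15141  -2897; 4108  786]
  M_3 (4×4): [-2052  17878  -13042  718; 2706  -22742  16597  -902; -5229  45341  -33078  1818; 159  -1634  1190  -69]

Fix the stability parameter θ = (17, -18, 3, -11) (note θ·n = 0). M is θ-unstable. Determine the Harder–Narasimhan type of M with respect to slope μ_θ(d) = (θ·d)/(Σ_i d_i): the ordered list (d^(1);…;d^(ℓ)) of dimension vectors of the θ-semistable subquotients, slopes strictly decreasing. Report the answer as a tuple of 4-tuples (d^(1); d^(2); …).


Barcode: M ≅ I[1,1]^2, I[1,4]^2, I[3,3], I[3,4], I[4,4]. HN layers by μ_θ (5 steps, strictly decreasing):
  μ^(1)=17; μ^(2)=3; μ^(3)=-9/4; μ^(4)=-4; μ^(5)=-11

((2, 0, 0, 0); (0, 0, 1, 0); (2, 2, 2, 2); (0, 0, 1, 1); (0, 0, 0, 1))


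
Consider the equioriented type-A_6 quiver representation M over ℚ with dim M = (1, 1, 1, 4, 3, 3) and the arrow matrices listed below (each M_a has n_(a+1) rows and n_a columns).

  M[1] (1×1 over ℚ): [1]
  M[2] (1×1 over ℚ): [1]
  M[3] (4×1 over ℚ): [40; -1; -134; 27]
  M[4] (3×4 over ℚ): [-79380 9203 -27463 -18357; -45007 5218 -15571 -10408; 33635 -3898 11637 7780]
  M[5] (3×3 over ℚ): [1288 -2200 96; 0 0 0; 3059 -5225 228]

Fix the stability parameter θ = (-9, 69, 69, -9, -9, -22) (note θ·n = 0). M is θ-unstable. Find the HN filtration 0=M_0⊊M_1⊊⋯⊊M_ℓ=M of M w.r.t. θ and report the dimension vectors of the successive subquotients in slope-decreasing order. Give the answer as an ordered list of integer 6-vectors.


Interval decomposition of M: I[1,4], I[4,5]^2, I[4,6], I[6,6]^2.
HN type (ℓ=4): μ^(1)=43; μ^(2)=-9; μ^(3)=-40/3; μ^(4)=-22

((0, 1, 1, 1, 0, 0); (1, 0, 0, 2, 2, 0); (0, 0, 0, 1, 1, 1); (0, 0, 0, 0, 0, 2))


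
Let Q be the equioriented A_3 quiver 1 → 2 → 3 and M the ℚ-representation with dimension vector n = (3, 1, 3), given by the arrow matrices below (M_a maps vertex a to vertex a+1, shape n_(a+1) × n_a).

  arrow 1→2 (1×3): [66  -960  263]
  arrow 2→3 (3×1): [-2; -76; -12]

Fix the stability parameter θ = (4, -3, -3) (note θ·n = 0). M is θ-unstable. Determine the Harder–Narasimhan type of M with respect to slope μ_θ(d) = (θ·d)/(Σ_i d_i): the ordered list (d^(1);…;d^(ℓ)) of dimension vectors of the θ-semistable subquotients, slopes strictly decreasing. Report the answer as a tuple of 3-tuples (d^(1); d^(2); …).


Barcode: M ≅ I[1,1]^2, I[1,3], I[3,3]^2. HN layers by μ_θ (3 steps, strictly decreasing):
  μ^(1)=4; μ^(2)=-2/3; μ^(3)=-3

((2, 0, 0); (1, 1, 1); (0, 0, 2))


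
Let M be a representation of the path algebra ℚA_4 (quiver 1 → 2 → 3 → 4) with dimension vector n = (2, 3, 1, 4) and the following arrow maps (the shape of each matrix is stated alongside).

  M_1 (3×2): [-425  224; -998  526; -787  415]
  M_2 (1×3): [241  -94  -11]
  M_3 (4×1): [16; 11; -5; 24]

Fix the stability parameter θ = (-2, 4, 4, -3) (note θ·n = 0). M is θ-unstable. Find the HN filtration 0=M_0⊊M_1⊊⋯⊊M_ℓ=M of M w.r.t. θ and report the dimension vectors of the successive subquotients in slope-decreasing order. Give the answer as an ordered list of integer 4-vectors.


Interval decomposition of M: I[1,2], I[1,4], I[2,2], I[4,4]^3.
HN type (ℓ=4): μ^(1)=4; μ^(2)=5/3; μ^(3)=-2; μ^(4)=-3

((0, 2, 0, 0); (0, 1, 1, 1); (2, 0, 0, 0); (0, 0, 0, 3))


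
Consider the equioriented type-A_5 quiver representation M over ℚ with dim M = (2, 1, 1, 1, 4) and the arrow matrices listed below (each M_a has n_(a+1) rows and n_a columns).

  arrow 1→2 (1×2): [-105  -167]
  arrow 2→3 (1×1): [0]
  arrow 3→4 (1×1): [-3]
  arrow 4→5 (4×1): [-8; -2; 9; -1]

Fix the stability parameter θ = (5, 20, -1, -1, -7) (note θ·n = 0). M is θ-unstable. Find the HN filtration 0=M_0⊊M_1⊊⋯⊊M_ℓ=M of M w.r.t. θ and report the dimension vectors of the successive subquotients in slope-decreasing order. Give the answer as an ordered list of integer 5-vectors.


Via rank(M_{q-1}∘⋯∘M_p): M ≅ I[1,1], I[1,2], I[3,5], I[5,5]^3.
μ_θ-semistable layers: μ^(1)=20; μ^(2)=5; μ^(3)=-3; μ^(4)=-7

((0, 1, 0, 0, 0); (2, 0, 0, 0, 0); (0, 0, 1, 1, 1); (0, 0, 0, 0, 3))


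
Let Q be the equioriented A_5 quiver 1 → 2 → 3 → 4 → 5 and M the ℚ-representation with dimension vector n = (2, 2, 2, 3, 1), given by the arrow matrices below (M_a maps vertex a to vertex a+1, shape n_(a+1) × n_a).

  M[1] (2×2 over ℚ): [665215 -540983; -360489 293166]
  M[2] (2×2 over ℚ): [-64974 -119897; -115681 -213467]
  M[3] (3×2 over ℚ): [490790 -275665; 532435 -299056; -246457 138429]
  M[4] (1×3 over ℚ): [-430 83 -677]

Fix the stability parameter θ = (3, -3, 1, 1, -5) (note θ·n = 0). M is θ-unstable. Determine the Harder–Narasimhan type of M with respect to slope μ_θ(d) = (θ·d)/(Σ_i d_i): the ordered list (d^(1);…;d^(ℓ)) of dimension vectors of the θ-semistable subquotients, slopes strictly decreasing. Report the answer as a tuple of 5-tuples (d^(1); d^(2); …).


Interval decomposition of M: I[1,4], I[1,5], I[4,4].
HN type (ℓ=3): μ^(1)=1; μ^(2)=0; μ^(3)=-3/5

((0, 0, 1, 2, 0); (1, 1, 0, 0, 0); (1, 1, 1, 1, 1))


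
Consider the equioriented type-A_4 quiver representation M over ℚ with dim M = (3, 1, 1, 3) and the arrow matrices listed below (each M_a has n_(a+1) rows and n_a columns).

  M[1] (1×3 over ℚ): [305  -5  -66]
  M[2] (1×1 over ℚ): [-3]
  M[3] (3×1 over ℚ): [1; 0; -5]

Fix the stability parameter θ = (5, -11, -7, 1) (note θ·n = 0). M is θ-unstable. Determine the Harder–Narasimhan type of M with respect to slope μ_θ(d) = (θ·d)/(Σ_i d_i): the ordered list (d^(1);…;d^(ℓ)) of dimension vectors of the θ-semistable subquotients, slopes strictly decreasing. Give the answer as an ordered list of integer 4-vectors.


Interval decomposition of M: I[1,1]^2, I[1,4], I[4,4]^2.
HN type (ℓ=3): μ^(1)=5; μ^(2)=1; μ^(3)=-13/3

((2, 0, 0, 0); (0, 0, 0, 3); (1, 1, 1, 0))


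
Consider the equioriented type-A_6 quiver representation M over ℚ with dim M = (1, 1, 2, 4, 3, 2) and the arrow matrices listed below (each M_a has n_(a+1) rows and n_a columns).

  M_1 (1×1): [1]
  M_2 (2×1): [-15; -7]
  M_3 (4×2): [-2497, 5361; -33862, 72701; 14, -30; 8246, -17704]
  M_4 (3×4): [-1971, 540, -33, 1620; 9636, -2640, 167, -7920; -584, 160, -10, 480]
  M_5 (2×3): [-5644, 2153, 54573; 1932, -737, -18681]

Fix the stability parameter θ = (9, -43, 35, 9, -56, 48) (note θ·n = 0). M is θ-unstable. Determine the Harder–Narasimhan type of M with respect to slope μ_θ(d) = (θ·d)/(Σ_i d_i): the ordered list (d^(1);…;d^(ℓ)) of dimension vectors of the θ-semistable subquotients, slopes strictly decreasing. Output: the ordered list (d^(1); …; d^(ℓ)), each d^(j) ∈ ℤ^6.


Interval decomposition of M: I[1,5], I[3,6], I[4,4]^2, I[5,6].
HN type (ℓ=5): μ^(1)=48; μ^(2)=9; μ^(3)=-4; μ^(4)=-17; μ^(5)=-56

((0, 0, 0, 0, 0, 2); (0, 0, 0, 2, 0, 0); (0, 0, 2, 2, 2, 0); (1, 1, 0, 0, 0, 0); (0, 0, 0, 0, 1, 0))


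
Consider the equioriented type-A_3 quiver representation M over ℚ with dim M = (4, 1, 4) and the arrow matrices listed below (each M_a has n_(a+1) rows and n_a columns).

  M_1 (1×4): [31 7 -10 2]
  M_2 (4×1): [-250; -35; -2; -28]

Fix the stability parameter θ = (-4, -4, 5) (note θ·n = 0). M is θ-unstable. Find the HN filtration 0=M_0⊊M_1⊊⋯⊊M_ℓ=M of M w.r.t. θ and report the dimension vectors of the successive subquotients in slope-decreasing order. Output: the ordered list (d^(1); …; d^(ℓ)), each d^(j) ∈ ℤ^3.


Barcode: M ≅ I[1,1]^3, I[1,3], I[3,3]^3. HN layers by μ_θ (2 steps, strictly decreasing):
  μ^(1)=5; μ^(2)=-4

((0, 0, 4); (4, 1, 0))


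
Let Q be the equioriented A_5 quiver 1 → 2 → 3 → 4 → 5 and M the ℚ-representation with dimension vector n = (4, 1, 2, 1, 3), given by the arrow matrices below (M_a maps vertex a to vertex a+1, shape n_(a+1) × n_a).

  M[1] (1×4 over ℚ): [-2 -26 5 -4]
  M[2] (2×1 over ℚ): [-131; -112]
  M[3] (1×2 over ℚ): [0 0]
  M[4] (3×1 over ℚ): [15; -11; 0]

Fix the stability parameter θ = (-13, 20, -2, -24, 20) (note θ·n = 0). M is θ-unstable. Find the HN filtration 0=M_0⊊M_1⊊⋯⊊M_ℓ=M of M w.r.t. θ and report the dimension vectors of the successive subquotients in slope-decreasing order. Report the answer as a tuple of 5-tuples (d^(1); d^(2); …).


Via rank(M_{q-1}∘⋯∘M_p): M ≅ I[1,1]^3, I[1,3], I[3,3], I[4,5], I[5,5]^2.
μ_θ-semistable layers: μ^(1)=20; μ^(2)=9; μ^(3)=-2; μ^(4)=-13; μ^(5)=-24

((0, 0, 0, 0, 3); (0, 1, 1, 0, 0); (0, 0, 1, 0, 0); (4, 0, 0, 0, 0); (0, 0, 0, 1, 0))


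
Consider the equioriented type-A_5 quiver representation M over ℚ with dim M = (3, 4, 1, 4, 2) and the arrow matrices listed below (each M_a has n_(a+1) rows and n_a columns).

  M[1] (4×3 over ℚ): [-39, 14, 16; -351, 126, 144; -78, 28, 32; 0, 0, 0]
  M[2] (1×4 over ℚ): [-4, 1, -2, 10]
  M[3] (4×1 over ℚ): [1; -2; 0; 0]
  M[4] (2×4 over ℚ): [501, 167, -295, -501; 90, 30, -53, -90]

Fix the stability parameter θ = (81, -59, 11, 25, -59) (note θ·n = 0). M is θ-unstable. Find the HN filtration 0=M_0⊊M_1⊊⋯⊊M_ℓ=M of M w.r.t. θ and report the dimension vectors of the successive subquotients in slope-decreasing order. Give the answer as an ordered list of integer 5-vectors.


Barcode: M ≅ I[1,1]^2, I[1,5], I[2,2]^3, I[4,4]^2, I[4,5]. HN layers by μ_θ (5 steps, strictly decreasing):
  μ^(1)=81; μ^(2)=25; μ^(3)=-1/5; μ^(4)=-17; μ^(5)=-59

((2, 0, 0, 0, 0); (0, 0, 0, 2, 0); (1, 1, 1, 1, 1); (0, 0, 0, 1, 1); (0, 3, 0, 0, 0))


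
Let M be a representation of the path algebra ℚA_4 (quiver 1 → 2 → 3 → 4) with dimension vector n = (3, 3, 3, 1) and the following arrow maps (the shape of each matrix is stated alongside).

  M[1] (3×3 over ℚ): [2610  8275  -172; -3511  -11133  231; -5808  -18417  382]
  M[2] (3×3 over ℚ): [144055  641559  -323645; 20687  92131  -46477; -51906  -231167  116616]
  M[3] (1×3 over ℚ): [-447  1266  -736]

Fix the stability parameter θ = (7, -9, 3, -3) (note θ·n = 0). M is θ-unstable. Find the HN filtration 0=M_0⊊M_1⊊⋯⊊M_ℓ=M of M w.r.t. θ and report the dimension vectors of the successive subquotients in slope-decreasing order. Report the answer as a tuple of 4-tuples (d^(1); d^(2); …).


Interval decomposition of M: I[1,2], I[1,3], I[1,4], I[3,3].
HN type (ℓ=3): μ^(1)=3; μ^(2)=0; μ^(3)=-1

((0, 0, 2, 0); (0, 0, 1, 1); (3, 3, 0, 0))


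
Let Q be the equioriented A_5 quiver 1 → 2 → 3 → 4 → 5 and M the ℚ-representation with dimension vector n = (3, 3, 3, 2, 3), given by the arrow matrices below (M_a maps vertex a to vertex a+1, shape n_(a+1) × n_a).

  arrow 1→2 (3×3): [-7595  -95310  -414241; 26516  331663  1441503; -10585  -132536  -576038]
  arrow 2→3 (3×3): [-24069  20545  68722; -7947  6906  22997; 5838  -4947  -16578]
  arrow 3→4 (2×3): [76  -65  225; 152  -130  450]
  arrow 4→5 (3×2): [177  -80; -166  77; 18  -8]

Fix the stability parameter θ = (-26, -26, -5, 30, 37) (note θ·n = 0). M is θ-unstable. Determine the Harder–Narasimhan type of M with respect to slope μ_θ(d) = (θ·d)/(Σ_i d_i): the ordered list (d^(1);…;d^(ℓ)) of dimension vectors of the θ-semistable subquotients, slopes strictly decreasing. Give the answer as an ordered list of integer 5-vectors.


Via rank(M_{q-1}∘⋯∘M_p): M ≅ I[1,3]^2, I[1,5], I[4,5], I[5,5].
μ_θ-semistable layers: μ^(1)=37; μ^(2)=30; μ^(3)=-5; μ^(4)=-26

((0, 0, 0, 0, 3); (0, 0, 0, 2, 0); (0, 0, 3, 0, 0); (3, 3, 0, 0, 0))


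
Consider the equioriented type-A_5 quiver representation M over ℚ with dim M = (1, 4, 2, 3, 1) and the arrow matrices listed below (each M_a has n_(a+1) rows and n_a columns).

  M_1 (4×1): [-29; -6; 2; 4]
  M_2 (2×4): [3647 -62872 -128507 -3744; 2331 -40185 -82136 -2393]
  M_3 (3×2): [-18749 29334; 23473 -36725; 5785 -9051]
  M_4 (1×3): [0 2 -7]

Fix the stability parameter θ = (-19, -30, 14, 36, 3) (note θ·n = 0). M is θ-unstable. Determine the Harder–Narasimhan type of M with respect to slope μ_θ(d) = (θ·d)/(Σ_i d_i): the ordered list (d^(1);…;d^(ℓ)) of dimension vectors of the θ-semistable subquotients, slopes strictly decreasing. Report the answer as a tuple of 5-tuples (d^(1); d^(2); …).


Barcode: M ≅ I[1,5], I[2,2]^2, I[2,4], I[4,4]. HN layers by μ_θ (5 steps, strictly decreasing):
  μ^(1)=36; μ^(2)=39/2; μ^(3)=14; μ^(4)=-49/2; μ^(5)=-30

((0, 0, 0, 2, 0); (0, 0, 0, 1, 1); (0, 0, 2, 0, 0); (1, 1, 0, 0, 0); (0, 3, 0, 0, 0))


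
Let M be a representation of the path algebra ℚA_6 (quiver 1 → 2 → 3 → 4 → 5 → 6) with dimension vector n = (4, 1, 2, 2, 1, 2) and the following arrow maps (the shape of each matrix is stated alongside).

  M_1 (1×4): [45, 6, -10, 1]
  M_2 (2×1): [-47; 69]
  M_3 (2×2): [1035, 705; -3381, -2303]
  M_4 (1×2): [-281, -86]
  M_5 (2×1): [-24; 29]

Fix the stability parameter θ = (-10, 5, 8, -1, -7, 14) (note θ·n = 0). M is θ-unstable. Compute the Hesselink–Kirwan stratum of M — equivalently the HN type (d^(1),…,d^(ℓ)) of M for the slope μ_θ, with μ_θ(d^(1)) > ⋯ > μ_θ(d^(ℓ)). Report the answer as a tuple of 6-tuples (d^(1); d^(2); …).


Via rank(M_{q-1}∘⋯∘M_p): M ≅ I[1,1]^3, I[1,3], I[3,6], I[4,4], I[6,6].
μ_θ-semistable layers: μ^(1)=14; μ^(2)=8; μ^(3)=5; μ^(4)=0; μ^(5)=-1; μ^(6)=-10

((0, 0, 0, 0, 0, 2); (0, 0, 1, 0, 0, 0); (0, 1, 0, 0, 0, 0); (0, 0, 1, 1, 1, 0); (0, 0, 0, 1, 0, 0); (4, 0, 0, 0, 0, 0))


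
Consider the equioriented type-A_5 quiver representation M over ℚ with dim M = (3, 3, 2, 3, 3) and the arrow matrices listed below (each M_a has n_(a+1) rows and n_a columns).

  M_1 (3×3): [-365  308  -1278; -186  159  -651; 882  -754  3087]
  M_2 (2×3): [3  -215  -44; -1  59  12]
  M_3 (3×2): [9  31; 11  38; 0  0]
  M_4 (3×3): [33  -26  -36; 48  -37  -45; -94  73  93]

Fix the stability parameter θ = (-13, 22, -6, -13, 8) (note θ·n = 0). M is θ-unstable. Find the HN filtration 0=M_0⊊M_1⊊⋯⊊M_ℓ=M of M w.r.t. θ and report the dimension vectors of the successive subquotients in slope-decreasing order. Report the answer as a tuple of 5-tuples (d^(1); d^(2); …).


Via rank(M_{q-1}∘⋯∘M_p): M ≅ I[1,2], I[1,5]^2, I[4,4], I[5,5].
μ_θ-semistable layers: μ^(1)=22; μ^(2)=8; μ^(3)=1; μ^(4)=-13

((0, 1, 0, 0, 0); (0, 0, 0, 0, 3); (0, 2, 2, 2, 0); (3, 0, 0, 1, 0))


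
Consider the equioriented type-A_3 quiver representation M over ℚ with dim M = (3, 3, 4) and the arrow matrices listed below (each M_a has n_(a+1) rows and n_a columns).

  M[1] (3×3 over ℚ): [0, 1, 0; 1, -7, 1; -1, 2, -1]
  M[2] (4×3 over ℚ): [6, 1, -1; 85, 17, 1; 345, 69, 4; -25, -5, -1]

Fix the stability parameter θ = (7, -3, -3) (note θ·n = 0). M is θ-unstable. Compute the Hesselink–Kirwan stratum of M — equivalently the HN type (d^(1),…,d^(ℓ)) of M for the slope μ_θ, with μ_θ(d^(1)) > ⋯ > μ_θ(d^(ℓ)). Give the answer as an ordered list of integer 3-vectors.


Barcode: M ≅ I[1,1], I[1,3]^2, I[2,3], I[3,3]. HN layers by μ_θ (3 steps, strictly decreasing):
  μ^(1)=7; μ^(2)=1/3; μ^(3)=-3

((1, 0, 0); (2, 2, 2); (0, 1, 2))


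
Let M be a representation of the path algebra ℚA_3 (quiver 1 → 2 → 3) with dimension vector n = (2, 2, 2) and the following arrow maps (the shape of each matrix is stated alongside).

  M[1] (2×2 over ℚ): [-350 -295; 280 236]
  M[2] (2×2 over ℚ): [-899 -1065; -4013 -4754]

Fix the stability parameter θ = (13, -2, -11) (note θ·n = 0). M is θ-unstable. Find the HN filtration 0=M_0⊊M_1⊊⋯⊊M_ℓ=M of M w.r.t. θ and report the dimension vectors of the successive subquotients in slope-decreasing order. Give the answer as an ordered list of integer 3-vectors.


Via rank(M_{q-1}∘⋯∘M_p): M ≅ I[1,1], I[1,3], I[2,3].
μ_θ-semistable layers: μ^(1)=13; μ^(2)=0; μ^(3)=-13/2

((1, 0, 0); (1, 1, 1); (0, 1, 1))


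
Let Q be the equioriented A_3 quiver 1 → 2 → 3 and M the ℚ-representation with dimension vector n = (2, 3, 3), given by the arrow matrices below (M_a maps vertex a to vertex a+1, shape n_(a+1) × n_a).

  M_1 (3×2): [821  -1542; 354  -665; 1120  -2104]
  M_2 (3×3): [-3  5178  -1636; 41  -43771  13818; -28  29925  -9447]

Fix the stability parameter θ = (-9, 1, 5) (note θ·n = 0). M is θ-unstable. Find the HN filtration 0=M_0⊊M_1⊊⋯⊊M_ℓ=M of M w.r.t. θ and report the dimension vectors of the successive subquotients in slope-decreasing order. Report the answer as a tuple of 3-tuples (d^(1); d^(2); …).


Via rank(M_{q-1}∘⋯∘M_p): M ≅ I[1,3]^2, I[2,3].
μ_θ-semistable layers: μ^(1)=5; μ^(2)=1; μ^(3)=-9

((0, 0, 3); (0, 3, 0); (2, 0, 0))


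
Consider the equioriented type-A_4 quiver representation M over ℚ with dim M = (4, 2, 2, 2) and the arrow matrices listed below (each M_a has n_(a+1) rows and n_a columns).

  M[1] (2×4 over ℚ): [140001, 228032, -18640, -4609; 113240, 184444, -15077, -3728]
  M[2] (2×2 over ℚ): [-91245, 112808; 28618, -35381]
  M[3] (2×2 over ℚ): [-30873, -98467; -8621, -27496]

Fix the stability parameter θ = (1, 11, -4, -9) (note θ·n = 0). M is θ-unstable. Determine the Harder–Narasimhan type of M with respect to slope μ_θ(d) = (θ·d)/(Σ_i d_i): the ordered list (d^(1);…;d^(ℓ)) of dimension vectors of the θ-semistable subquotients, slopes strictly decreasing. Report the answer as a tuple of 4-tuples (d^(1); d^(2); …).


Barcode: M ≅ I[1,1]^2, I[1,4]^2. HN layers by μ_θ (2 steps, strictly decreasing):
  μ^(1)=1; μ^(2)=-1/4

((2, 0, 0, 0); (2, 2, 2, 2))


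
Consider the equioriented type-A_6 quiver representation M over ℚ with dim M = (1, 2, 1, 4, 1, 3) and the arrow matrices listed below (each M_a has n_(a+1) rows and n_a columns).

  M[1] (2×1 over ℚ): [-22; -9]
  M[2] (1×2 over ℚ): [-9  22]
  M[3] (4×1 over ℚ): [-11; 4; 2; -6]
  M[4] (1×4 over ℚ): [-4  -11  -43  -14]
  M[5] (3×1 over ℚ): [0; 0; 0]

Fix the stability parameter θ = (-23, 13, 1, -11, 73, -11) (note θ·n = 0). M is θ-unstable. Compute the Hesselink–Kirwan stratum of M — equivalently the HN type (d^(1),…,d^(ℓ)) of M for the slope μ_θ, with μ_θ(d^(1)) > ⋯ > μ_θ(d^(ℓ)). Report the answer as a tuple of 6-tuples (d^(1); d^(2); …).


Interval decomposition of M: I[1,2], I[2,5], I[4,4]^3, I[6,6]^3.
HN type (ℓ=5): μ^(1)=73; μ^(2)=13; μ^(3)=1; μ^(4)=-11; μ^(5)=-23

((0, 0, 0, 0, 1, 0); (0, 1, 0, 0, 0, 0); (0, 1, 1, 1, 0, 0); (0, 0, 0, 3, 0, 3); (1, 0, 0, 0, 0, 0))


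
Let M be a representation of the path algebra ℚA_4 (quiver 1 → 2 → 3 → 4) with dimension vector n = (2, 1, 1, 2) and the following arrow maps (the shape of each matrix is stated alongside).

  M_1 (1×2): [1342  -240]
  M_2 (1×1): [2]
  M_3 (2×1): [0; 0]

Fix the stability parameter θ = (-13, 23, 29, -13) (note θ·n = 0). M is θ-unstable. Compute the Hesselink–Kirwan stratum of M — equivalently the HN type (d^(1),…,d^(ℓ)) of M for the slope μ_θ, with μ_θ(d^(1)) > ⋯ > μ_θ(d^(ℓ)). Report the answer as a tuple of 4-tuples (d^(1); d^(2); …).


Via rank(M_{q-1}∘⋯∘M_p): M ≅ I[1,1], I[1,3], I[4,4]^2.
μ_θ-semistable layers: μ^(1)=29; μ^(2)=23; μ^(3)=-13

((0, 0, 1, 0); (0, 1, 0, 0); (2, 0, 0, 2))


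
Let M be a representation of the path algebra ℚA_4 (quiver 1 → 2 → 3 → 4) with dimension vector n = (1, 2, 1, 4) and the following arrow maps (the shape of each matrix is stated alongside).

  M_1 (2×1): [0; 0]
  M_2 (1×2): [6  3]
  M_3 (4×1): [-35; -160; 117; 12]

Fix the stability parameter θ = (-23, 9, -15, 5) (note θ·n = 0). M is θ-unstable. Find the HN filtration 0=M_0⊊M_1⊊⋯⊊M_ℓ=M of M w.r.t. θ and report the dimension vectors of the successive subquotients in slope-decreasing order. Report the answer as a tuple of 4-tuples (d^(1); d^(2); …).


Barcode: M ≅ I[1,1], I[2,2], I[2,4], I[4,4]^3. HN layers by μ_θ (4 steps, strictly decreasing):
  μ^(1)=9; μ^(2)=5; μ^(3)=-3; μ^(4)=-23

((0, 1, 0, 0); (0, 0, 0, 4); (0, 1, 1, 0); (1, 0, 0, 0))


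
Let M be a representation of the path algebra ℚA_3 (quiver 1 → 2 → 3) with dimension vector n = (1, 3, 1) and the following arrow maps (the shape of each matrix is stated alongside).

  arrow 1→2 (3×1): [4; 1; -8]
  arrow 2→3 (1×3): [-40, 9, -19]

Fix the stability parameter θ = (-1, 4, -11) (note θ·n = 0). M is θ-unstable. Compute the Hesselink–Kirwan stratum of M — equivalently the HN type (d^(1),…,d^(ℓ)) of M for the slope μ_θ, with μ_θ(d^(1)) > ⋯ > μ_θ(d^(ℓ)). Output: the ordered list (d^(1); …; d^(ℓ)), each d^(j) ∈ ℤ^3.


Via rank(M_{q-1}∘⋯∘M_p): M ≅ I[1,3], I[2,2]^2.
μ_θ-semistable layers: μ^(1)=4; μ^(2)=-8/3

((0, 2, 0); (1, 1, 1))


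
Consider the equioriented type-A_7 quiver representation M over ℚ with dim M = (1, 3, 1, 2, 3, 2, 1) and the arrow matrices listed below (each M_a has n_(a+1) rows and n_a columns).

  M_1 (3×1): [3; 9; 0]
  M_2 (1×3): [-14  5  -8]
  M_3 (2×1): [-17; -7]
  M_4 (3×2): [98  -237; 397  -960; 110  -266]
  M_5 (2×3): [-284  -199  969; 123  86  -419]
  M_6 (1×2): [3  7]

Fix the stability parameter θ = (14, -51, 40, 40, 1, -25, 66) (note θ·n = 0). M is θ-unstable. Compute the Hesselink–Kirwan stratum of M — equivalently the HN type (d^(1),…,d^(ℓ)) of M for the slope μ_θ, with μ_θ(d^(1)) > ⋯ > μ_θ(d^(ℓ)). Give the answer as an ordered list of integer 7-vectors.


Via rank(M_{q-1}∘⋯∘M_p): M ≅ I[1,6], I[2,2]^2, I[4,7], I[5,5].
μ_θ-semistable layers: μ^(1)=66; μ^(2)=14; μ^(3)=16/3; μ^(4)=1; μ^(5)=-37/2; μ^(6)=-51

((0, 0, 0, 0, 0, 0, 1); (0, 0, 1, 1, 1, 1, 0); (0, 0, 0, 1, 1, 1, 0); (0, 0, 0, 0, 1, 0, 0); (1, 1, 0, 0, 0, 0, 0); (0, 2, 0, 0, 0, 0, 0))


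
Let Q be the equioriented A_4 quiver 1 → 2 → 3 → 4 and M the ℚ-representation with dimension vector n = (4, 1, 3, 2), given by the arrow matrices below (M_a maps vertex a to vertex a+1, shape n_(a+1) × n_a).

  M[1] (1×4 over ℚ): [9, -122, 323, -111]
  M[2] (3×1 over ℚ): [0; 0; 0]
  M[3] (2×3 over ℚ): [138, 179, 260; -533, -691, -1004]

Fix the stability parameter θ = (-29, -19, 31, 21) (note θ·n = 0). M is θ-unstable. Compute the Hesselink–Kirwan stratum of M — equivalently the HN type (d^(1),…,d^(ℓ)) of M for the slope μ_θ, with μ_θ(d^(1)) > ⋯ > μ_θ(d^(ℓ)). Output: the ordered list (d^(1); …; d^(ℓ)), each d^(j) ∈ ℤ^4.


Barcode: M ≅ I[1,1]^3, I[1,2], I[3,3], I[3,4]^2. HN layers by μ_θ (4 steps, strictly decreasing):
  μ^(1)=31; μ^(2)=26; μ^(3)=-19; μ^(4)=-29

((0, 0, 1, 0); (0, 0, 2, 2); (0, 1, 0, 0); (4, 0, 0, 0))


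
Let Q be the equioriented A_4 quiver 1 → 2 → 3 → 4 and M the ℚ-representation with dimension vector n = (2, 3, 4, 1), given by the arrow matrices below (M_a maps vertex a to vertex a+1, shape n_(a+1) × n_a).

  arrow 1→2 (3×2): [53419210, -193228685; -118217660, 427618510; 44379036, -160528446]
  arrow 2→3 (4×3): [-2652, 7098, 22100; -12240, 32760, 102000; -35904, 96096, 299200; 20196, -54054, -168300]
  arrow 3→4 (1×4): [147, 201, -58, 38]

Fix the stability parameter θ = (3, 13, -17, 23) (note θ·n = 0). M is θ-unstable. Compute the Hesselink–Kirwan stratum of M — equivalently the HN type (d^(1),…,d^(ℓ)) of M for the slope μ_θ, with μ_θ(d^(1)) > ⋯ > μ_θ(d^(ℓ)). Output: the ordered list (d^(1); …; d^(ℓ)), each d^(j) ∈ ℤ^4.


Interval decomposition of M: I[1,1], I[1,2], I[2,2], I[2,4], I[3,3]^3.
HN type (ℓ=5): μ^(1)=23; μ^(2)=13; μ^(3)=3; μ^(4)=-2; μ^(5)=-17

((0, 0, 0, 1); (0, 2, 0, 0); (2, 0, 0, 0); (0, 1, 1, 0); (0, 0, 3, 0))


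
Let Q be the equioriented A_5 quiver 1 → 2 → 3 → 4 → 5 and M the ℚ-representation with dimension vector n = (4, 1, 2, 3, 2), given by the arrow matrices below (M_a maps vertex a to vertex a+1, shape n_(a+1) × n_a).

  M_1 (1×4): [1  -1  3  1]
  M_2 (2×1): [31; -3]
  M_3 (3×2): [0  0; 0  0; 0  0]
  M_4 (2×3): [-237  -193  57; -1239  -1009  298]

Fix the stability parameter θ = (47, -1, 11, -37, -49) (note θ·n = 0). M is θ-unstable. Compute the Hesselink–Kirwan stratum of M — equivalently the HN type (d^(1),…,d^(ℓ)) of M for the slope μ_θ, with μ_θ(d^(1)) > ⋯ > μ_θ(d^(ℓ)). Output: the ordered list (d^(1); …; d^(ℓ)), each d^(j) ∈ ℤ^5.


Barcode: M ≅ I[1,1]^3, I[1,3], I[3,3], I[4,4], I[4,5]^2. HN layers by μ_θ (5 steps, strictly decreasing):
  μ^(1)=47; μ^(2)=19; μ^(3)=11; μ^(4)=-37; μ^(5)=-43

((3, 0, 0, 0, 0); (1, 1, 1, 0, 0); (0, 0, 1, 0, 0); (0, 0, 0, 1, 0); (0, 0, 0, 2, 2))


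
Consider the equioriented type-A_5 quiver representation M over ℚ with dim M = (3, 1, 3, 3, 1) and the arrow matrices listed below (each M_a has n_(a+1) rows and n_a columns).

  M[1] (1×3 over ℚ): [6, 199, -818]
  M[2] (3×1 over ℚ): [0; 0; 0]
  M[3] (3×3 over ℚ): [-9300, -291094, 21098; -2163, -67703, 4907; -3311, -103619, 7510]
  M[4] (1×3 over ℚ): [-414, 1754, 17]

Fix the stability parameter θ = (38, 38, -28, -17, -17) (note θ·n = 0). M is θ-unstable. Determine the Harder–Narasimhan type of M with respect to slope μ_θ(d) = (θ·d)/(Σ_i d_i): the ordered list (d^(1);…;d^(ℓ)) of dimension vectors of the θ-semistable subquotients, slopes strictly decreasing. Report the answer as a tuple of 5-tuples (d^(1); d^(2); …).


Via rank(M_{q-1}∘⋯∘M_p): M ≅ I[1,1]^2, I[1,2], I[3,4]^2, I[3,5].
μ_θ-semistable layers: μ^(1)=38; μ^(2)=-17; μ^(3)=-28

((3, 1, 0, 0, 0); (0, 0, 0, 3, 1); (0, 0, 3, 0, 0))


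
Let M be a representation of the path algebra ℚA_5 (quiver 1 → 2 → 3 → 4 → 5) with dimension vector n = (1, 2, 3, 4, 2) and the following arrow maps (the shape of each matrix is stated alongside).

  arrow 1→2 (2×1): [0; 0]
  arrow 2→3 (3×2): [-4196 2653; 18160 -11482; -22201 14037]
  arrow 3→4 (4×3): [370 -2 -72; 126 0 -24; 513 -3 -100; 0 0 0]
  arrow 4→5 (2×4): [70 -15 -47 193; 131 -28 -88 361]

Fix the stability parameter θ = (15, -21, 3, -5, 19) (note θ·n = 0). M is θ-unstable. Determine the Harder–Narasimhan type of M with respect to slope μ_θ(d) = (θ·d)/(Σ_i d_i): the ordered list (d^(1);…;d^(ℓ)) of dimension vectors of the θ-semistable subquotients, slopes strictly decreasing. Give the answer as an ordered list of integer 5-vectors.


Via rank(M_{q-1}∘⋯∘M_p): M ≅ I[1,1], I[2,3], I[2,5], I[3,4], I[4,4], I[4,5].
μ_θ-semistable layers: μ^(1)=19; μ^(2)=15; μ^(3)=3; μ^(4)=-1; μ^(5)=-5; μ^(6)=-21

((0, 0, 0, 0, 2); (1, 0, 0, 0, 0); (0, 0, 1, 0, 0); (0, 0, 2, 2, 0); (0, 0, 0, 2, 0); (0, 2, 0, 0, 0))


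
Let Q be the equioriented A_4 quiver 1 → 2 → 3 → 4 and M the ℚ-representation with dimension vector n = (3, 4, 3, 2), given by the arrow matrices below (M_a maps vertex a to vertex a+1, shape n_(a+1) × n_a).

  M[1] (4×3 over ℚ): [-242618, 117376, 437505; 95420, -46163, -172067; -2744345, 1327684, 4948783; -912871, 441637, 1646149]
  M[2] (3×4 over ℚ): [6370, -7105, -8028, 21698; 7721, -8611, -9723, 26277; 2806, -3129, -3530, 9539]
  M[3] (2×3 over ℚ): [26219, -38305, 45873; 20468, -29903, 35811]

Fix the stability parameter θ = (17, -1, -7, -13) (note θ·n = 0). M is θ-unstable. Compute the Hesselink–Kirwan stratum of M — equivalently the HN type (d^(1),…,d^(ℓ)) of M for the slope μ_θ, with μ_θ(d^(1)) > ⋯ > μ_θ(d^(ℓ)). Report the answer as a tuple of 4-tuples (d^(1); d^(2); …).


Via rank(M_{q-1}∘⋯∘M_p): M ≅ I[1,3], I[1,4]^2, I[2,2].
μ_θ-semistable layers: μ^(1)=3; μ^(2)=-1

((1, 1, 1, 0); (2, 3, 2, 2))


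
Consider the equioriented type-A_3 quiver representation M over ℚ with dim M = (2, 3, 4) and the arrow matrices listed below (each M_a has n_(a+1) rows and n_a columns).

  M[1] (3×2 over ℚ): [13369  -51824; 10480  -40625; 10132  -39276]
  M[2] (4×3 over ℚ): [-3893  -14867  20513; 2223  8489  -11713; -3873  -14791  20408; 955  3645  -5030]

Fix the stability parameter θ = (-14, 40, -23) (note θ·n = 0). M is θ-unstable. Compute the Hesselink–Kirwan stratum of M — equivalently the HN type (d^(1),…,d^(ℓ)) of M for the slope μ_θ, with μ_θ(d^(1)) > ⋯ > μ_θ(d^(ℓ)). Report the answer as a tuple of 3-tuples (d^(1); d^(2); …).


Interval decomposition of M: I[1,2], I[1,3], I[2,3], I[3,3]^2.
HN type (ℓ=4): μ^(1)=40; μ^(2)=17/2; μ^(3)=-14; μ^(4)=-23

((0, 1, 0); (0, 2, 2); (2, 0, 0); (0, 0, 2))


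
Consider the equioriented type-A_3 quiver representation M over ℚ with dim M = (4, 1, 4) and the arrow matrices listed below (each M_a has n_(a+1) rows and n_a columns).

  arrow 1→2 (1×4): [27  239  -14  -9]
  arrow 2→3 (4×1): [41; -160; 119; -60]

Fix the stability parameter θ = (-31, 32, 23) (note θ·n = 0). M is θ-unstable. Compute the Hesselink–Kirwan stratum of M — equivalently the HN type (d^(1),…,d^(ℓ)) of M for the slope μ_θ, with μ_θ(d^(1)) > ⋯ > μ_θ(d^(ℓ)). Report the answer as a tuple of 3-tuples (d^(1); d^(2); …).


Interval decomposition of M: I[1,1]^3, I[1,3], I[3,3]^3.
HN type (ℓ=3): μ^(1)=55/2; μ^(2)=23; μ^(3)=-31

((0, 1, 1); (0, 0, 3); (4, 0, 0))


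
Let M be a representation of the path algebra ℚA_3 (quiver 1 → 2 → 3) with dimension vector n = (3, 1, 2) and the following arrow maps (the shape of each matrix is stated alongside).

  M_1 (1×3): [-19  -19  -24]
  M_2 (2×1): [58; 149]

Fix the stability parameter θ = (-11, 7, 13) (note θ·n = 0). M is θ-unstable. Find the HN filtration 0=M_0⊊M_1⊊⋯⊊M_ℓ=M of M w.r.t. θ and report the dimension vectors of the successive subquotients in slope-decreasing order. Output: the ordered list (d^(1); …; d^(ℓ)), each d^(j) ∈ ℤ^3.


Interval decomposition of M: I[1,1]^2, I[1,3], I[3,3].
HN type (ℓ=3): μ^(1)=13; μ^(2)=7; μ^(3)=-11

((0, 0, 2); (0, 1, 0); (3, 0, 0))


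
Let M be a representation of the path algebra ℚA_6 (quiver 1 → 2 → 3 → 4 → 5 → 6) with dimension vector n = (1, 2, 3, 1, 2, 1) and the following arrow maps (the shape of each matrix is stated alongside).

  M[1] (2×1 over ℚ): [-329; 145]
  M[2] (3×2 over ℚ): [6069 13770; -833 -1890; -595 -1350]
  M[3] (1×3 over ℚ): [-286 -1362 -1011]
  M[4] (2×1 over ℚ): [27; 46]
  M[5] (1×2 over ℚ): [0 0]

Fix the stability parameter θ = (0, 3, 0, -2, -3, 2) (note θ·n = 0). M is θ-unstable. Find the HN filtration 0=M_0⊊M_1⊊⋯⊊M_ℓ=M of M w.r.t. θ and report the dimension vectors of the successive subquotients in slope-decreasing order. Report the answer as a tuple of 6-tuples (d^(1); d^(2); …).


Interval decomposition of M: I[1,5], I[2,2], I[3,3]^2, I[5,5], I[6,6].
HN type (ℓ=5): μ^(1)=3; μ^(2)=2; μ^(3)=0; μ^(4)=-2/5; μ^(5)=-3

((0, 1, 0, 0, 0, 0); (0, 0, 0, 0, 0, 1); (0, 0, 2, 0, 0, 0); (1, 1, 1, 1, 1, 0); (0, 0, 0, 0, 1, 0))
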